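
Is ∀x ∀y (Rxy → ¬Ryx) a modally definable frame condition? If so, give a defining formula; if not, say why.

Not definable by any modal formula

If a class were modally definable it would be closed under surjective bounded morphisms (Goldblatt–Thomason).
The 4-cycle (worlds a,b,c,d with a→b→c→d→a) is asymmetric. Mapping every world to a single reflexive point • is a surjective bounded morphism, and the reflexive point is not asymmetric (R•• but asymmetry requires ¬R••).
So the class is not modally definable.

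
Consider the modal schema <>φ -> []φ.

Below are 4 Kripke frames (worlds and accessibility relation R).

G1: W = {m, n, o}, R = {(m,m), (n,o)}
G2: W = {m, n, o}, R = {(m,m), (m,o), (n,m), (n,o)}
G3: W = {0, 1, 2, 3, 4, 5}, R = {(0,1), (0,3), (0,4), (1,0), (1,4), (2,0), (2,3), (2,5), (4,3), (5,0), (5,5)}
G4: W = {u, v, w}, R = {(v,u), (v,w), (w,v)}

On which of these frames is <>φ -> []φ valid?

This is the axiom for partial functionality; its first-order frame correspondent is forall x forall y forall z (Rxy & Rxz -> y = z).
G1: ✓.
G2: fails — m sees both m and o.
G3: fails — 0 sees both 1 and 3.
G4: fails — v sees both u and w.

G1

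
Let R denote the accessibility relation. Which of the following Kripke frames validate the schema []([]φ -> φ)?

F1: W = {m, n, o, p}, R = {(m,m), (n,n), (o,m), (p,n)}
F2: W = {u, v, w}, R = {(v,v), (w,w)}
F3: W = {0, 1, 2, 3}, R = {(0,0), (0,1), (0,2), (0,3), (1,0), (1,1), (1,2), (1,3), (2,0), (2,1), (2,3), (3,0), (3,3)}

Frame correspondent (Sahlqvist): forall x forall y (Rxy -> Ryy) — i.e. shift-reflexivity.
F1: holds.
F2: holds.
F3: fails — R02 but not R22.
Valid on: F1, F2.

F1, F2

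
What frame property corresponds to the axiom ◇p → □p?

Suppose ◇p→□p is valid. Take Rxy, Rxz and set V(p)={y}. Then ◇p at x, so □p at x, so p at z, i.e. z=y.
Conversely, on a frame with partial functionality the schema holds at every world under every valuation.
So the correspondent is partial functionality.

partial functionality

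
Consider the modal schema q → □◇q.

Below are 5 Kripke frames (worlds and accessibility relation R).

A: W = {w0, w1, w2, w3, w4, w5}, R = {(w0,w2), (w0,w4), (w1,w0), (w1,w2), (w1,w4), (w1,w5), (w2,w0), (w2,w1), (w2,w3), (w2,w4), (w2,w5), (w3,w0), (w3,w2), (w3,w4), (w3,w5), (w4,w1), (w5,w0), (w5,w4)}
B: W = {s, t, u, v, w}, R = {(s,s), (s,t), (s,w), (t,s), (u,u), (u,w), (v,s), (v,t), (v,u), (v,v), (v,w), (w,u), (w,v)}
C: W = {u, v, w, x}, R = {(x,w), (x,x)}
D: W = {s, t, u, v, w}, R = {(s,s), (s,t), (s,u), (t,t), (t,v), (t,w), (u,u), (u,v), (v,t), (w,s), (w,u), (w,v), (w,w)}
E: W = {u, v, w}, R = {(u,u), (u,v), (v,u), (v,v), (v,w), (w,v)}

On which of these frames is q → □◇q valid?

E

Frame correspondent (Sahlqvist): ∀x ∀y (Rxy → Ryx) — i.e. symmetry.
A: fails — Rw1w5 but not Rw5w1.
B: fails — Rvt but not Rtv.
C: fails — Rxw but not Rwx.
D: fails — Ruv but not Rvu.
E: condition met.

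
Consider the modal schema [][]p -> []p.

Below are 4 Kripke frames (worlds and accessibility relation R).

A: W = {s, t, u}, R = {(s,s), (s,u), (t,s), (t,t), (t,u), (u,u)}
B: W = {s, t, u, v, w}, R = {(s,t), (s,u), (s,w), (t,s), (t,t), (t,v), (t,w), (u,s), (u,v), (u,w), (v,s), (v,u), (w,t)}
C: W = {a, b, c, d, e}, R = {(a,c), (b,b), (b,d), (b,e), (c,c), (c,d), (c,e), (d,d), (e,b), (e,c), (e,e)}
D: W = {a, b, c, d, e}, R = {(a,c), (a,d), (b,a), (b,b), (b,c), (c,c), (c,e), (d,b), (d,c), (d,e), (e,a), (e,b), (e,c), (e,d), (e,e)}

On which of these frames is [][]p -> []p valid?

This is the axiom for density; its first-order frame correspondent is forall x forall y (Rxy -> exists z (Rxz & Rzy)).
A: holds.
B: fails — Ruv but no z with Ruz and Rzv.
C: holds.
D: fails — Rad but no z with Raz and Rzd.
Valid on: A, C.

A, C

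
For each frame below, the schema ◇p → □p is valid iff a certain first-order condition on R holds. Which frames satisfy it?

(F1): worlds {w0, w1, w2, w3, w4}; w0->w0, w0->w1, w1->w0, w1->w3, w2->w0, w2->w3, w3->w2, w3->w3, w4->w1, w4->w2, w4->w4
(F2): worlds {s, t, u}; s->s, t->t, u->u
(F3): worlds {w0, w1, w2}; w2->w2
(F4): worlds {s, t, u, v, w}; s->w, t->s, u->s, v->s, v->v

(F2), (F3)

The schema corresponds to partial functionality: ∀x ∀y ∀z (Rxy ∧ Rxz → y = z).
(F1): fails — w0 sees both w0 and w1.
(F2): satisfies the condition.
(F3): satisfies the condition.
(F4): fails — v sees both s and v.
Valid on: (F2), (F3).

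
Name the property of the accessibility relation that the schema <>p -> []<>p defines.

the Euclidean property

Suppose ◇p→□◇p is valid. Take Rxy, Rxz and set V(p)={y}. Then ◇p at x, so □◇p at x, so ◇p at z, so some w with Rzw has p; w=y, i.e. Rzy. By symmetry of the argument, Ryz.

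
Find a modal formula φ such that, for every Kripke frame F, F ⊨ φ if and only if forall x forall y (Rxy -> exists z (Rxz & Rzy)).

□□q → □q

A defining formula is □□q → □q (the C4 axiom).
Suppose □□q→□q is valid. Take Rxy and set V(q)={w : xR²w}. Then □□q at x, so □q at x, so q at y, i.e. ∃z(Rxz∧Rzy).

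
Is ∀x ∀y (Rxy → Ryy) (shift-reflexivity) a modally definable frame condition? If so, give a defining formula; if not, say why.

Yes: it is shift-reflexivity, defined by the T□ schema □(□p → p).
Suppose □(□p→p) is valid. Take Rxy and set V(p)={w : Ryw}. Then at y, □p holds; since □(□p→p) at x, □p→p at y, so p at y, i.e. Ryy.

Yes — defined by □(□p → p)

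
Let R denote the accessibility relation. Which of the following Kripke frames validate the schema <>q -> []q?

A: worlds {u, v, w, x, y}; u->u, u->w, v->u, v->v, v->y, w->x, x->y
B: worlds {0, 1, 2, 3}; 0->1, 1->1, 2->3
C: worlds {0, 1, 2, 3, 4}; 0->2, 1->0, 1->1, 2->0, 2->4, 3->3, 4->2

B

The schema corresponds to partial functionality: forall x forall y forall z (Rxy & Rxz -> y = z).
A: fails — u sees both u and w.
B: satisfies the condition.
C: fails — 1 sees both 0 and 1.
Valid on: B.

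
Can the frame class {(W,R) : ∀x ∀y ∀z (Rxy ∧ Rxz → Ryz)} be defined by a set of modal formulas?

The condition is the Euclidean property. A defining modal formula is ◇p → □◇p.
Suppose ◇p→□◇p is valid. Take Rxy, Rxz and set V(p)={y}. Then ◇p at x, so □◇p at x, so ◇p at z, so some w with Rzw has p; w=y, i.e. Rzy. By symmetry of the argument, Ryz.

Yes, by ◇p → □◇p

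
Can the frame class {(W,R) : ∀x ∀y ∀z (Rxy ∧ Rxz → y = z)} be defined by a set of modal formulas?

This is a Sahlqvist condition; the CD axiom ◇p → □p defines it.
Suppose ◇p→□p is valid. Take Rxy, Rxz and set V(p)={y}. Then ◇p at x, so □p at x, so p at z, i.e. z=y.

Yes — defined by ◇p → □p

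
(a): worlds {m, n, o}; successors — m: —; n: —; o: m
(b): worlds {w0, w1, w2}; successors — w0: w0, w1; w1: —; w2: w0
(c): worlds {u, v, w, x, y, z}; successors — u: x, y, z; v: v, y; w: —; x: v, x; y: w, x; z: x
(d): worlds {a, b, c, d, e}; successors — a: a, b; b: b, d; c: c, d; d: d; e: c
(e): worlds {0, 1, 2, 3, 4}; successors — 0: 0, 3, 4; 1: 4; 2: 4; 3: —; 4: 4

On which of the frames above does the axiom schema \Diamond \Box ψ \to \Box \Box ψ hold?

(a)

This is the axiom for a generalized confluence (Geach) condition; its first-order frame correspondent is \forall x \forall y \forall z ((xRy \wedge x R^2 z) \to \exists w (yRw \wedge z = w)).
(a): condition met.
(b): fails — w0Rw1, w0R²w0 but no w with w1Rw and w0=w.
(c): fails — uRx, uR²w but no t with xRt and w=t.
(d): fails — aRa, aR²d but no w with aRw and d=w.
(e): fails — 0R3, 0R²0 but no w with 3Rw and 0=w.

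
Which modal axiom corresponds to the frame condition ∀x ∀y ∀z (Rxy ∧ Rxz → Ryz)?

◇ψ → □◇ψ

The condition is the Euclidean property. The 5 schema ◇ψ → □◇ψ defines it.
Suppose ◇ψ→□◇ψ is valid. Take Rxy, Rxz and set V(ψ)={y}. Then ◇ψ at x, so □◇ψ at x, so ◇ψ at z, so some w with Rzw has ψ; w=y, i.e. Rzy. By symmetry of the argument, Ryz.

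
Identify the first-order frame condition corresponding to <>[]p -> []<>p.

convergence: forall x forall y forall z (Rxy & Rxz -> exists w (Ryw & Rzw))

Suppose ◇□p→□◇p is valid. Take Rxy, Rxz and set V(p)={w : Ryw}. Then □p at y so ◇□p at x, so □◇p at x, so ◇p at z, giving w with Rzw and Ryw.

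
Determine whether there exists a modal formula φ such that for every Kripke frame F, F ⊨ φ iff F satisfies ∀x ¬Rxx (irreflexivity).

No — not modally definable

If a class were modally definable it would be closed under surjective bounded morphisms (Goldblatt–Thomason).
The 2-cycle (worlds a,b with a→b→a) is irreflexive, and the map sending every world to a single reflexive point • is a surjective bounded morphism (forth: every edge maps to (•,•); back: every world has a successor). So any modal formula valid on the 2-cycle is also valid on the reflexive point, which is not irreflexive.
So no modal formula (or set of formulas) defines exactly the irreflexive frames.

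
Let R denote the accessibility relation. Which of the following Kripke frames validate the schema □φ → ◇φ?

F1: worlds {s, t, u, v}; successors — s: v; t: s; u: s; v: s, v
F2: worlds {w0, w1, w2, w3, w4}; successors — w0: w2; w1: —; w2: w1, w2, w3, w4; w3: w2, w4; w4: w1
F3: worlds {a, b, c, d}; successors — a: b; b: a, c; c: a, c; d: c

This is the axiom for seriality; its first-order frame correspondent is ∀x ∃y Rxy.
F1: satisfies the condition.
F2: fails — world w1 has no successor.
F3: satisfies the condition.
Valid on: F1, F3.

F1, F3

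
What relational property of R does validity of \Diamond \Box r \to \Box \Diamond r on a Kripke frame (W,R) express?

This is the .2 axiom.
It corresponds to convergence: \forall x \forall y \forall z (Rxy \wedge Rxz \to \exists w (Ryw \wedge Rzw)).

convergence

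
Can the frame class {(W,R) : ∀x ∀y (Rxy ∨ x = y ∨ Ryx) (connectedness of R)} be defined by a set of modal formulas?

Modal frame validity is preserved under disjoint unions.
Take 2 disjoint single-world reflexive frames: each is trivially connected, but their disjoint union has 2 worlds with no edge between distinct components, so it is not connected.
Hence connectedness of R is not modally definable.

No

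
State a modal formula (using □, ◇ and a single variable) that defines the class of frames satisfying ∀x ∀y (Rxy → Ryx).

The condition is symmetry. The B schema ψ → □◇ψ defines it.
Suppose ψ→□◇ψ is valid. Take Rxy and set V(ψ)={x}. Then ψ at x, so □◇ψ at x, so ◇ψ at y, so some z with Ryz has ψ; z=x, i.e. Ryx.

ψ → □◇ψ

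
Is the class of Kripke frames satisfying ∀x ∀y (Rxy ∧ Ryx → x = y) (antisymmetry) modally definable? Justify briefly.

No

Modal frame validity is preserved under surjective bounded morphisms.
The 8-cycle (worlds a,b,c,d,e,f,g,h with a→b→c→d→e→f→g→h→a) is antisymmetric. Sending even-indexed worlds to s and odd-indexed worlds to t is a surjective bounded morphism onto the two-world frame with s↔t, which is not antisymmetric.
Hence antisymmetry is not modally definable.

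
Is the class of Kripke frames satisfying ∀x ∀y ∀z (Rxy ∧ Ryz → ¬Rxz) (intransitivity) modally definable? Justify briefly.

No — not modally definable

Any modally definable frame class is closed under surjective bounded morphisms.
The 3-cycle (worlds s,t,u with s→t→u→s) is intransitive. Mapping every world to a single reflexive point • is a surjective bounded morphism; the reflexive point is not intransitive (R••∧R•• but R••).
Hence intransitivity is not modally definable.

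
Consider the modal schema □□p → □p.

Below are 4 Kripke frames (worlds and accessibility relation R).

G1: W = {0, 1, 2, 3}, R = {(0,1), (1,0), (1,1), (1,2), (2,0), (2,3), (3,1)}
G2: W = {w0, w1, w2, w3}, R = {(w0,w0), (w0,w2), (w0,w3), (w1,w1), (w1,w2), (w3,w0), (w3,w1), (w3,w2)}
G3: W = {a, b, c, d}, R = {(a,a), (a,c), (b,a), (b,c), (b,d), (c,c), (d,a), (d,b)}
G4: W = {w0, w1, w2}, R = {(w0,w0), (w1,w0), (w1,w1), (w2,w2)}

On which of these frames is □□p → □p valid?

The schema corresponds to density: ∀x ∀y (Rxy → ∃z (Rxz ∧ Rzy)).
G1: fails — R23 but no z with R2z and Rz3.
G2: holds.
G3: fails — Rdb but no z with Rdz and Rzb.
G4: holds.
Valid on: G2, G4.

G2, G4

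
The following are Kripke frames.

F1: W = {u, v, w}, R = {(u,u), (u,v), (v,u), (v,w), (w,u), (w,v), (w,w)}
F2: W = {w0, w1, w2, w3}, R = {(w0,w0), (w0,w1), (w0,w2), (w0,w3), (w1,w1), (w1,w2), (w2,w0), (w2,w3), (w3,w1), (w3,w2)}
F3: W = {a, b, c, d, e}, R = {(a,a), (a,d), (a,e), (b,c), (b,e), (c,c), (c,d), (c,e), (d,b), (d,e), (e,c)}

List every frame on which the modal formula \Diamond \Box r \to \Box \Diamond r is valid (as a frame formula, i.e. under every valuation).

F1

The schema corresponds to convergence: \forall x \forall y \forall z (Rxy \wedge Rxz \to \exists w (Ryw \wedge Rzw)).
F1: satisfies the condition.
F2: fails — Rw0w1 and Rw0w2 but w1 and w2 have no common successor.
F3: fails — Rae and Raa but e and a have no common successor.
Valid on: F1.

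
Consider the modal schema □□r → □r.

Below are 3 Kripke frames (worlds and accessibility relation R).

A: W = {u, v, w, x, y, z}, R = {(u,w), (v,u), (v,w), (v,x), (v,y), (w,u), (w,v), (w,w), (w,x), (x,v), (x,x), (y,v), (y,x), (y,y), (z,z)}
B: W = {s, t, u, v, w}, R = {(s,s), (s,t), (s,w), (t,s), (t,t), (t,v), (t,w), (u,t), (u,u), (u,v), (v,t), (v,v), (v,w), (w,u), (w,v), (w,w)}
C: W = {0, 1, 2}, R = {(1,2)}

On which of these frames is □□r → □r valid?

Frame correspondent (Sahlqvist): ∀x ∀y (Rxy → ∃z (Rxz ∧ Rzy)) — i.e. density.
A: holds.
B: holds.
C: fails — R12 but no z with R1z and Rz2.
Valid on: A, B.

A, B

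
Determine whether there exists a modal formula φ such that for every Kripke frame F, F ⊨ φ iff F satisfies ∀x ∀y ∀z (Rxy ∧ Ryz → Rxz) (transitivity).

Yes, by □q → □□q

Yes: it is transitivity, defined by the 4 schema □q → □□q.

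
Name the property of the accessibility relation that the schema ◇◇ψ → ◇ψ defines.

Transitivity

Replacing ψ by ¬ψ and contraposing gives the equivalent schema □ψ → □□ψ.
Suppose □ψ→□□ψ is valid. Take Rxy, Ryz and set V(ψ)={w : Rxw}. Then □ψ at x, so □□ψ at x, so □ψ at y, so ψ at z, i.e. Rxz.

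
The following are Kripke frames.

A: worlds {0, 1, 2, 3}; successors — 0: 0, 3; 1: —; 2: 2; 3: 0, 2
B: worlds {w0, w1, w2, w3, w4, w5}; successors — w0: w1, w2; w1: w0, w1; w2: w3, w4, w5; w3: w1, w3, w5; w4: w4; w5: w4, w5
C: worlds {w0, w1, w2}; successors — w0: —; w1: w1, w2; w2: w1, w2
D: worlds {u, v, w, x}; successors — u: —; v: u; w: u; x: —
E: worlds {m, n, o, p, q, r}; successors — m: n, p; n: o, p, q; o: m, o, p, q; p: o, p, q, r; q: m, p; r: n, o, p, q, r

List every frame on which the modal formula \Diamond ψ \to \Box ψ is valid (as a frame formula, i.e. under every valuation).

D

The schema corresponds to partial functionality: \forall x \forall y \forall z (Rxy \wedge Rxz \to y = z).
A: fails — 0 sees both 0 and 3.
B: fails — w0 sees both w1 and w2.
C: fails — w1 sees both w1 and w2.
D: satisfies the condition.
E: fails — m sees both n and p.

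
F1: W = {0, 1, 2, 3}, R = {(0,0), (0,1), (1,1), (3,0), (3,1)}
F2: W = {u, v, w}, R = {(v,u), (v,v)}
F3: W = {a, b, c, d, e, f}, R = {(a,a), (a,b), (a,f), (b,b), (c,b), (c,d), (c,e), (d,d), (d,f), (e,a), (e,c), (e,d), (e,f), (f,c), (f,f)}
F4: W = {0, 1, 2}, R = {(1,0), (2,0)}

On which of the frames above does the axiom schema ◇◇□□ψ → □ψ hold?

This is the axiom for a generalized confluence (Geach) condition; its first-order frame correspondent is ∀x ∀y ∀z ((xR²y ∧ xRz) → ∃w (yR²w ∧ z = w)).
F1: fails — 0R²1, 0R0 but no w with 1R²w and 0=w.
F2: fails — vR²u, vRu but no t with uR²t and u=t.
F3: fails — aR²b, aRa but no w with bR²w and a=w.
F4: condition met.
Valid on: F4.

F4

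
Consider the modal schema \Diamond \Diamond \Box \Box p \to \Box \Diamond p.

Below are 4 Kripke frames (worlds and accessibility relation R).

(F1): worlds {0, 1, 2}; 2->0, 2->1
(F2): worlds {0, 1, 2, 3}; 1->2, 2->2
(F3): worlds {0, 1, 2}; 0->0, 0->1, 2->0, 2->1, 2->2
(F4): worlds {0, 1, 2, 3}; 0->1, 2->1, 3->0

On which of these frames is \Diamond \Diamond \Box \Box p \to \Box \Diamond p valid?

The schema corresponds to a generalized confluence (Geach) condition: \forall x \forall y \forall z ((x R^2 y \wedge xRz) \to \exists w (y R^2 w \wedge zRw)).
(F1): holds.
(F2): holds.
(F3): fails — 0R²0, 0R1 but no w with 0R²w and 1Rw.
(F4): fails — 3R²1, 3R0 but no w with 1R²w and 0Rw.
Valid on: (F1), (F2).

(F1), (F2)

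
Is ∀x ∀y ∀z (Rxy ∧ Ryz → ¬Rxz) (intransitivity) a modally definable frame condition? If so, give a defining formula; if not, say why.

Any modally definable frame class is closed under surjective bounded morphisms.
The 3-cycle (worlds s,t,u with s→t→u→s) is intransitive. Mapping every world to a single reflexive point • is a surjective bounded morphism; the reflexive point is not intransitive (R••∧R•• but R••).
So the class is not modally definable.

No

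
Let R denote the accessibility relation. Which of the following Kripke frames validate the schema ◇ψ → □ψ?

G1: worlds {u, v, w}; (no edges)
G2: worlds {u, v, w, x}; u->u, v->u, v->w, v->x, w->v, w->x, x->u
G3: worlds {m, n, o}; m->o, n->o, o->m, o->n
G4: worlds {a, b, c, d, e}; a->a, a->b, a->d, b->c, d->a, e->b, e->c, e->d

The schema corresponds to partial functionality: ∀x ∀y ∀z (Rxy ∧ Rxz → y = z).
G1: ✓.
G2: fails — v sees both u and w.
G3: fails — o sees both m and n.
G4: fails — a sees both a and b.
Valid on: G1.

G1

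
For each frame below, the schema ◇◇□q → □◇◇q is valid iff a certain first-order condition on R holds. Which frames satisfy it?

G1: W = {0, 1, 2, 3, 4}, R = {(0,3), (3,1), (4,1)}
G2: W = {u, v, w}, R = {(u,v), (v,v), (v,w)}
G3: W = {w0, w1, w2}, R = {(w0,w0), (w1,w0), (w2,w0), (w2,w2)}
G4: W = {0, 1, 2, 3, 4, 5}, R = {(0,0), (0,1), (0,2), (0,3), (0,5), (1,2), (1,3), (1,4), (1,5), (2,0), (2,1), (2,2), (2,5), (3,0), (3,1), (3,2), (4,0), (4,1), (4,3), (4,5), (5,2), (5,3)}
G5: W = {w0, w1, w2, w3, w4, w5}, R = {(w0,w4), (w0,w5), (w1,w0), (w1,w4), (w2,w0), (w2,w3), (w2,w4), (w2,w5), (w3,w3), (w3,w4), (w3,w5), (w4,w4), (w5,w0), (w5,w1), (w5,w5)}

This is the axiom for a generalized confluence (Geach) condition; its first-order frame correspondent is ∀x ∀y ∀z ((xR²y ∧ xRz) → ∃w (yRw ∧ zR²w)).
G1: fails — 0R²1, 0R3 but no w with 1Rw and 3R²w.
G2: fails — uR²w, uRv but no t with wRt and vR²t.
G3: satisfies the condition.
G4: satisfies the condition.
G5: fails — w0R²w5, w0Rw4 but no w with w5Rw and w4R²w.

G3, G4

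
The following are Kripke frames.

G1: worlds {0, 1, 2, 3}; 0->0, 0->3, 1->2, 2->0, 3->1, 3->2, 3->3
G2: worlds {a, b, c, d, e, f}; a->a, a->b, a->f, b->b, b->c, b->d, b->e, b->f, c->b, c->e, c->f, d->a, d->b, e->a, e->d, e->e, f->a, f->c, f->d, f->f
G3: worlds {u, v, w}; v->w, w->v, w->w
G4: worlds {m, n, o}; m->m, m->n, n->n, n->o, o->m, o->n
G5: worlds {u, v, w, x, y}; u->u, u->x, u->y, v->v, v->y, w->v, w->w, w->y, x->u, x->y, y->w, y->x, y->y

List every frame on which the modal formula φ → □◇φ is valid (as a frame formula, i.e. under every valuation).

G3

Frame correspondent (Sahlqvist): ∀x ∀y (Rxy → Ryx) — i.e. symmetry.
G1: fails — R32 but not R23.
G2: fails — Rab but not Rba.
G3: satisfies the condition.
G4: fails — Rom but not Rmo.
G5: fails — Ruy but not Ryu.
Valid on: G3.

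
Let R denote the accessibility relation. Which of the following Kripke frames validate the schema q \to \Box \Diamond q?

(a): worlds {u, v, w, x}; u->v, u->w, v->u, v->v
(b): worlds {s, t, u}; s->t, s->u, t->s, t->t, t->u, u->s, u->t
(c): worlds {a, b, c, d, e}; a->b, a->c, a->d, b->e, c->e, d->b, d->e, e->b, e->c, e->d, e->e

Frame correspondent (Sahlqvist): \forall x \forall y (Rxy \to Ryx) — i.e. symmetry.
(a): fails — Ruw but not Rwu.
(b): ✓.
(c): fails — Rab but not Rba.
Valid on: (b).

(b)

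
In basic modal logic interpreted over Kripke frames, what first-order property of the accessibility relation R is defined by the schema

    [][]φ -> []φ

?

Density

Suppose □□φ→□φ is valid. Take Rxy and set V(φ)={w : xR²w}. Then □□φ at x, so □φ at x, so φ at y, i.e. ∃z(Rxz∧Rzy).
Conversely, on a frame with density the schema holds at every world under every valuation.
Frame condition: forall x forall y (Rxy -> exists z (Rxz & Rzy)).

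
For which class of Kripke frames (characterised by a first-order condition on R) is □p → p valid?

reflexivity: ∀x Rxx

This is the T axiom.
Its frame correspondent is reflexivity — ∀x Rxx.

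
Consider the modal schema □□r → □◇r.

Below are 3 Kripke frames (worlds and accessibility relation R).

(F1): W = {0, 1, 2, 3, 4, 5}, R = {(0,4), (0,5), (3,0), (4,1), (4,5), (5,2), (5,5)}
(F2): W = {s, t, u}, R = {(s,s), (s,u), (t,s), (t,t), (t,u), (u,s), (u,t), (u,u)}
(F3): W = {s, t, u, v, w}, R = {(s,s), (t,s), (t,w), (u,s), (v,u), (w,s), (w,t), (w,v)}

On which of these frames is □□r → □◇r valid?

Frame correspondent (Sahlqvist): ∀x ∀z (xRz → ∃w (xR²w ∧ zRw)) — i.e. a generalized confluence (Geach) condition.
(F1): fails — 4R1 but no w with 4R²w and 1Rw.
(F2): ✓.
(F3): ✓.
Valid on: (F2), (F3).

(F2), (F3)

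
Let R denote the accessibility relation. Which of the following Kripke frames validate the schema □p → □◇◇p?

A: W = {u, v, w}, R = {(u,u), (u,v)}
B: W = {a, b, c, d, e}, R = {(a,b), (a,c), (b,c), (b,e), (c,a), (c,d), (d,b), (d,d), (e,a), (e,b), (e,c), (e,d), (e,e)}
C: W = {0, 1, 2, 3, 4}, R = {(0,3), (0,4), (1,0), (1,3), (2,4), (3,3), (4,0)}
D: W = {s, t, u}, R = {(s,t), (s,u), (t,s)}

The schema corresponds to a generalized confluence (Geach) condition: ∀x ∀z (xRz → ∃w (xRw ∧ zR²w)).
A: fails — uRv but no t with uRt and vR²t.
B: satisfies the condition.
C: satisfies the condition.
D: fails — sRu but no w with sRw and uR²w.

B, C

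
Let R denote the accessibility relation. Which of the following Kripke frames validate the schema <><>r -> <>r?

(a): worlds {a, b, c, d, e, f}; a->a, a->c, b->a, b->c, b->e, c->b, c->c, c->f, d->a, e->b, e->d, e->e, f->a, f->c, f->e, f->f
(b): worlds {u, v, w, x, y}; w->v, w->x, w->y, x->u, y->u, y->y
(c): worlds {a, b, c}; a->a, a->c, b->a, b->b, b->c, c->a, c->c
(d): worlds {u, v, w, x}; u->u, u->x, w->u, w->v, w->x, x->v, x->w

The schema corresponds to transitivity: forall x forall y forall z (Rxy & Ryz -> Rxz).
(a): fails — Rbc and Rcf but not Rbf.
(b): fails — Rwx and Rxu but not Rwu.
(c): holds.
(d): fails — Rxw and Rwu but not Rxu.
Valid on: (c).

(c)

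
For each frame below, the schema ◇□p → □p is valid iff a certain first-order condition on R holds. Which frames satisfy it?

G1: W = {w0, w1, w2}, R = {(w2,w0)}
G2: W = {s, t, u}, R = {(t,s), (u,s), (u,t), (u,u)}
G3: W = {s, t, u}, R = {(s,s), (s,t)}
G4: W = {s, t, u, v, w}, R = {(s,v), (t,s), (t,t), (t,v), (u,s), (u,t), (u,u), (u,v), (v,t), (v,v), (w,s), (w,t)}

none

The schema corresponds to the Euclidean property: ∀x ∀y ∀z (Rxy ∧ Rxz → Ryz).
G1: fails — Rw2w0 and Rw2w0 but not Rw0w0.
G2: fails — Rts and Rts but not Rss.
G3: fails — Rst and Rss but not Rts.
G4: fails — Rtv and Rts but not Rvs.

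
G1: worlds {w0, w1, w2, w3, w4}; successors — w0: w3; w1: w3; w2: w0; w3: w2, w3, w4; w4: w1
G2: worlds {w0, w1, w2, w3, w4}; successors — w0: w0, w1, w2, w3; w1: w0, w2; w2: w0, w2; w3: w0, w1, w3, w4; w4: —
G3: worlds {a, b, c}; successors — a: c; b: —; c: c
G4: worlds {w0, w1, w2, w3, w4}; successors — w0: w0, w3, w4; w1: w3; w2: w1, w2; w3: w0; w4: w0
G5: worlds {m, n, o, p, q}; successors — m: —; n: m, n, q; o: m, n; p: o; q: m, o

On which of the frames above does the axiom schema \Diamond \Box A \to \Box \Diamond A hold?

The schema corresponds to convergence: \forall x \forall y \forall z (Rxy \wedge Rxz \to \exists w (Ryw \wedge Rzw)).
G1: fails — Rw3w2 and Rw3w3 but w2 and w3 have no common successor.
G2: fails — Rw3w1 and Rw3w4 but w1 and w4 have no common successor.
G3: condition met.
G4: fails — Rw2w1 and Rw2w2 but w1 and w2 have no common successor.
G5: fails — Rnn and Rnm but n and m have no common successor.

G3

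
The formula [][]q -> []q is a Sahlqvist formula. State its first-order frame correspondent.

density: forall x forall y (Rxy -> exists z (Rxz & Rzy))

This schema is the C4 axiom.
Its frame correspondent is density — forall x forall y (Rxy -> exists z (Rxz & Rzy)).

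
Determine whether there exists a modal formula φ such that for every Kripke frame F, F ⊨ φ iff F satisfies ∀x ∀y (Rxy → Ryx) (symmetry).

Yes: it is symmetry, defined by the B schema q → □◇q.
Suppose q→□◇q is valid. Take Rxy and set V(q)={x}. Then q at x, so □◇q at x, so ◇q at y, so some z with Ryz has q; z=x, i.e. Ryx.

Yes — defined by q → □◇q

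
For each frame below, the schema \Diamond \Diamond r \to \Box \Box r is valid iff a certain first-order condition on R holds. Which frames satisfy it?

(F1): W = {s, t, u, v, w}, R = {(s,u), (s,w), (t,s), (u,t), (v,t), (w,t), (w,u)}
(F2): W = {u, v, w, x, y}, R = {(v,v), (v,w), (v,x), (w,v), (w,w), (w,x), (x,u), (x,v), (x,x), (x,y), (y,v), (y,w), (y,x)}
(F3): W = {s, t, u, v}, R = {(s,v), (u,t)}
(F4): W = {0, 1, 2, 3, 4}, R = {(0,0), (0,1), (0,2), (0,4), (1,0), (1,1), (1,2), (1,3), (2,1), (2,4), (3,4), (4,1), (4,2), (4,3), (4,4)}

(F3)

The schema corresponds to a generalized confluence (Geach) condition: \forall x \forall y \forall z ((x R^2 y \wedge x R^2 z) \to \exists w (y = w \wedge z = w)).
(F1): fails — sR²t, sR²u but t ≠ u.
(F2): fails — vR²u, vR²v but u ≠ v.
(F3): satisfies the condition.
(F4): fails — 0R²0, 0R²1 but 0 ≠ 1.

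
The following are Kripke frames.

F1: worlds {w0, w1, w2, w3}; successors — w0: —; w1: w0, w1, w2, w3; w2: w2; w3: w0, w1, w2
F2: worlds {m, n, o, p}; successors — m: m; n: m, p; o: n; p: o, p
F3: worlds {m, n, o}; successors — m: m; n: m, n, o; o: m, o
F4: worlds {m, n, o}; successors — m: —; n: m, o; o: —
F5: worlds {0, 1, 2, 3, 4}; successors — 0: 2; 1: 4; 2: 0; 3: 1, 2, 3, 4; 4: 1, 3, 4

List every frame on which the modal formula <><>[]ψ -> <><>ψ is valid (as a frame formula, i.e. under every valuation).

F3, F4

The schema corresponds to a generalized confluence (Geach) condition: forall x forall y (x R^2 y -> exists w (yRw & x R^2 w)).
F1: fails — w1R²w0 but no w with w0Rw and w1R²w.
F2: fails — nR²o but no w with oRw and nR²w.
F3: condition met.
F4: condition met.
F5: fails — 0R²0 but no w with 0Rw and 0R²w.
Valid on: F3, F4.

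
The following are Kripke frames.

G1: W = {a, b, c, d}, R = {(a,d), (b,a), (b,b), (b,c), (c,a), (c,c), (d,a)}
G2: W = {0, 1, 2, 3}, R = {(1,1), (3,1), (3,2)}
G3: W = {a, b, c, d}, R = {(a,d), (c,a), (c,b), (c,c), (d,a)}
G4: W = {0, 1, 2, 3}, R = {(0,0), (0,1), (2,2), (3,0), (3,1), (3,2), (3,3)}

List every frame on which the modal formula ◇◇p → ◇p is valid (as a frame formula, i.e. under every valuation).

G2, G4

The schema corresponds to transitivity: ∀x ∀y ∀z (Rxy ∧ Ryz → Rxz).
G1: fails — Rba and Rad but not Rbd.
G2: satisfies the condition.
G3: fails — Rca and Rad but not Rcd.
G4: satisfies the condition.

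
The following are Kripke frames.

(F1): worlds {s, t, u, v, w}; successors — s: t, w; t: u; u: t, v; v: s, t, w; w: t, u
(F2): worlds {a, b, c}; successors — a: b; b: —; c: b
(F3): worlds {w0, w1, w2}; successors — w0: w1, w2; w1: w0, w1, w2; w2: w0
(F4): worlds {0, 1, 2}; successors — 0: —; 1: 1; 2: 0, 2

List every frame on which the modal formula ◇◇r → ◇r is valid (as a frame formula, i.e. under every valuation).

(F2), (F4)

This is the axiom for transitivity; its first-order frame correspondent is ∀x ∀y ∀z (Rxy ∧ Ryz → Rxz).
(F1): fails — Ruv and Rvw but not Ruw.
(F2): holds.
(F3): fails — Rw0w1 and Rw1w0 but not Rw0w0.
(F4): holds.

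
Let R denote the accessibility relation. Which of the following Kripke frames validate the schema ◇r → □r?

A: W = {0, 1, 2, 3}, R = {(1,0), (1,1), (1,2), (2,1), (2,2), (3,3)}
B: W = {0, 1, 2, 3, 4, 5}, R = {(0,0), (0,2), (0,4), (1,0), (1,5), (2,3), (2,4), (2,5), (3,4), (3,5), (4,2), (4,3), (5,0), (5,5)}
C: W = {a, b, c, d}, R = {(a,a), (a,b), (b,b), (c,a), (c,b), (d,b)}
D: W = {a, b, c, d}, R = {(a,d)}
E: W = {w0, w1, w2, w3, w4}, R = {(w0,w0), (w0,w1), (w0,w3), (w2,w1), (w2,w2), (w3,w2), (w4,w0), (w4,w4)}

D

Frame correspondent (Sahlqvist): ∀x ∀y ∀z (Rxy ∧ Rxz → y = z) — i.e. partial functionality.
A: fails — 1 sees both 0 and 1.
B: fails — 0 sees both 0 and 2.
C: fails — a sees both a and b.
D: satisfies the condition.
E: fails — w0 sees both w0 and w1.
Valid on: D.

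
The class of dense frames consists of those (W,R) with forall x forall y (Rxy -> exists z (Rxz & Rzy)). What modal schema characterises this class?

□□s → □s

The condition is density. The C4 schema □□s → □s defines it.
Suppose □□s→□s is valid. Take Rxy and set V(s)={w : xR²w}. Then □□s at x, so □s at x, so s at y, i.e. ∃z(Rxz∧Rzy).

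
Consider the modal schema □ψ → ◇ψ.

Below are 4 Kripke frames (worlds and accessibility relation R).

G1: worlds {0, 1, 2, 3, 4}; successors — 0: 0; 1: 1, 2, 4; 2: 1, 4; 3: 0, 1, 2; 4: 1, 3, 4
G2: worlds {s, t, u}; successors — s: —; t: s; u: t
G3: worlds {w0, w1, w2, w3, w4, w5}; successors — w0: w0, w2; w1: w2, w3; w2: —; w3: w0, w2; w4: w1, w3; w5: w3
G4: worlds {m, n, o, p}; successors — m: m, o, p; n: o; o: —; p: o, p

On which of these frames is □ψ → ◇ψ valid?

G1

Frame correspondent (Sahlqvist): ∀x ∃y Rxy — i.e. seriality.
G1: holds.
G2: fails — world s has no successor.
G3: fails — world w2 has no successor.
G4: fails — world o has no successor.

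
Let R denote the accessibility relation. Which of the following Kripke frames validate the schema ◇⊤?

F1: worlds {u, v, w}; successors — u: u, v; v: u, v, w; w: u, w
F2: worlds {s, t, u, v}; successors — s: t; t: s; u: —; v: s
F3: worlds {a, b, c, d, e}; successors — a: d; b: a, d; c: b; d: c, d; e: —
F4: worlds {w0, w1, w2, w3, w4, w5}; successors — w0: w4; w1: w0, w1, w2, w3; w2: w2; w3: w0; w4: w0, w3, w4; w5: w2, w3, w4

F1, F4

The schema corresponds to seriality: ∀x ∃y Rxy.
F1: satisfies the condition.
F2: fails — world u has no successor.
F3: fails — world e has no successor.
F4: satisfies the condition.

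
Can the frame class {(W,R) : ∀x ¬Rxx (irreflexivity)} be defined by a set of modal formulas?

Not definable by any modal formula

Modal frame validity is preserved under surjective bounded morphisms.
The 2-cycle (worlds 0,1 with 0→1→0) is irreflexive, and the map sending every world to a single reflexive point • is a surjective bounded morphism (forth: every edge maps to (•,•); back: every world has a successor). So any modal formula valid on the 2-cycle is also valid on the reflexive point, which is not irreflexive.
So the class is not modally definable.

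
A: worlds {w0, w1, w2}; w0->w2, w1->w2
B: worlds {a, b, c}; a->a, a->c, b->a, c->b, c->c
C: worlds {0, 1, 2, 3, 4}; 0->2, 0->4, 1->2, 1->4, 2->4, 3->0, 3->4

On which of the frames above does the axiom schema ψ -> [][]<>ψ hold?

The schema corresponds to a generalized confluence (Geach) condition: forall x forall z (x R^2 z -> exists w (x = w & zRw)).
A: holds.
B: fails — aR²c but no w with a=w and cRw.
C: fails — 0R²4 but no w with 0=w and 4Rw.

A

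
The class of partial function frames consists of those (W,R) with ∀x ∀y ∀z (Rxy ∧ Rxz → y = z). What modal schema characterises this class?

◇ψ → □ψ

A defining formula is ◇ψ → □ψ (the CD axiom).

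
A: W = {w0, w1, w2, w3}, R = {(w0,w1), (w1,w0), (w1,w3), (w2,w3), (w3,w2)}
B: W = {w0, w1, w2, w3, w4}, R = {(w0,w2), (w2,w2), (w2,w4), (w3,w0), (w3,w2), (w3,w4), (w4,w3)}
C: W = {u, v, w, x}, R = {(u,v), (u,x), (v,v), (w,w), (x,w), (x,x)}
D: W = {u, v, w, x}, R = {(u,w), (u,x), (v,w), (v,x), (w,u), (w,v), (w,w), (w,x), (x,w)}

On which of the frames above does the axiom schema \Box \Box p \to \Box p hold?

The schema corresponds to density: \forall x \forall y (Rxy \to \exists z (Rxz \wedge Rzy)).
A: fails — Rw1w0 but no z with Rw1z and Rzw0.
B: fails — Rw3w0 but no z with Rw3z and Rzw0.
C: ✓.
D: ✓.
Valid on: C, D.

C, D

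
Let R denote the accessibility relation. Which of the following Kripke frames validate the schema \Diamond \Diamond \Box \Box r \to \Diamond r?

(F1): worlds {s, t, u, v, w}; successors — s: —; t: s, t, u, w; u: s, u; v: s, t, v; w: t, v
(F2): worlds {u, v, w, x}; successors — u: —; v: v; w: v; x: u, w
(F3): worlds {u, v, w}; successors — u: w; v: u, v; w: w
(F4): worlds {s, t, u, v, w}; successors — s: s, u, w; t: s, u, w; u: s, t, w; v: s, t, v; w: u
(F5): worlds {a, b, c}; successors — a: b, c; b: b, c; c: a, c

The schema corresponds to a generalized confluence (Geach) condition: \forall x \forall y (x R^2 y \to \exists w (y R^2 w \wedge xRw)).
(F1): fails — tR²s but no w* with sR²w* and tRw*.
(F2): fails — xR²v but no t with vR²t and xRt.
(F3): fails — vR²u but no t with uR²t and vRt.
(F4): fails — wR²w but no w* with wR²w* and wRw*.
(F5): satisfies the condition.

(F5)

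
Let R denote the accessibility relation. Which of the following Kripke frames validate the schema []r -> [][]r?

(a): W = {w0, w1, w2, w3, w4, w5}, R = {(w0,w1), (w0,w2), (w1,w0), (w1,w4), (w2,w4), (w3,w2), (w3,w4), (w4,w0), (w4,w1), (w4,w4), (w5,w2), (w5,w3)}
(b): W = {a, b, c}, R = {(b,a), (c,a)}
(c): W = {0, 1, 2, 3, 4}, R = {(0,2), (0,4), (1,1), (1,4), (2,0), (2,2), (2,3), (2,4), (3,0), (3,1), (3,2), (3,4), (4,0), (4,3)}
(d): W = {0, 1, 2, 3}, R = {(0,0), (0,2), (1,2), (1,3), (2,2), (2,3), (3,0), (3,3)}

(b)

Frame correspondent (Sahlqvist): forall x forall y forall z (Rxy & Ryz -> Rxz) — i.e. transitivity.
(a): fails — Rw1w0 and Rw0w1 but not Rw1w1.
(b): holds.
(c): fails — R34 and R43 but not R33.
(d): fails — R02 and R23 but not R03.
Valid on: (b).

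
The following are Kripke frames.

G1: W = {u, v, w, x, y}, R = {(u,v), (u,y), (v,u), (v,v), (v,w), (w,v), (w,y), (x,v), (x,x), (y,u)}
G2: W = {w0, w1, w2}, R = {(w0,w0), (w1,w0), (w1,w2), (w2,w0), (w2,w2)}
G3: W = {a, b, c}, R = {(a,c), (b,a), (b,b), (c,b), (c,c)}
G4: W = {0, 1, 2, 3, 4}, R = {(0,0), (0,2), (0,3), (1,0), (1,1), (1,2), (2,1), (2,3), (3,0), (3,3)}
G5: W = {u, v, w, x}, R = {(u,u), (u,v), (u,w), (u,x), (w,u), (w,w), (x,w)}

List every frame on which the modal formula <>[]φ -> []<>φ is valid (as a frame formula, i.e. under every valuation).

G1, G2, G4

This is the axiom for convergence; its first-order frame correspondent is forall x forall y forall z (Rxy & Rxz -> exists w (Ryw & Rzw)).
G1: holds.
G2: holds.
G3: fails — Rbb and Rba but b and a have no common successor.
G4: holds.
G5: fails — Ruv and Ruv but v and v have no common successor.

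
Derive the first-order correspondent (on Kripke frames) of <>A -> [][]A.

This is a Sahlqvist (Geach-type) schema ◇^1□^0A → □^2◇^0A.
Minimal-valuation argument: fix x; take any y with xR^1y and any z with xR^2z. Set V(A) to the set of worlds R-reachable from y in exactly 0 steps. Then □^0A holds at y, so the antecedent holds at x; validity forces ◇^0A at z, giving a w with zR^0w and yR^0w.
First-order correspondent: forall x forall y forall z ((xRy & x R^2 z) -> exists w (y = w & z = w)).

forall x forall y forall z ((xRy & x R^2 z) -> exists w (y = w & z = w))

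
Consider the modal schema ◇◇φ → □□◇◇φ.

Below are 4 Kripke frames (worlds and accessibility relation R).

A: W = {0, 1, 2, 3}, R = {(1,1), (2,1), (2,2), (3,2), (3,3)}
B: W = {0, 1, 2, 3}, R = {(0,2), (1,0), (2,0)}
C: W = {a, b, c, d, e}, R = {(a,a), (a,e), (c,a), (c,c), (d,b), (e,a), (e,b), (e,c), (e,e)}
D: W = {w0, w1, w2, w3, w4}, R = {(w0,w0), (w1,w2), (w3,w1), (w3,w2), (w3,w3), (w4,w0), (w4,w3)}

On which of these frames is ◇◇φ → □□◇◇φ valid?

B

This is the axiom for a generalized confluence (Geach) condition; its first-order frame correspondent is ∀x ∀y ∀z ((xR²y ∧ xR²z) → ∃w (y = w ∧ zR²w)).
A: fails — 2R²2, 2R²1 but no w with 2=w and 1R²w.
B: ✓.
C: fails — aR²a, aR²b but no w with a=w and bR²w.
D: fails — w3R²w1, w3R²w1 but no w with w1=w and w1R²w.
Valid on: B.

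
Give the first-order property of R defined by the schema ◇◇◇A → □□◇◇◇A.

This is a Sahlqvist (Geach-type) schema ◇^3□^0A → □^2◇^3A.
Minimal-valuation argument: fix x; take any y with xR^3y and any z with xR^2z. Set V(A) to the set of worlds R-reachable from y in exactly 0 steps. Then □^0A holds at y, so the antecedent holds at x; validity forces ◇^3A at z, giving a w with zR^3w and yR^0w.
First-order correspondent: ∀x ∀y ∀z ((xR³y ∧ xR²z) → ∃w (y = w ∧ zR³w)).

∀x ∀y ∀z ((xR³y ∧ xR²z) → ∃w (y = w ∧ zR³w))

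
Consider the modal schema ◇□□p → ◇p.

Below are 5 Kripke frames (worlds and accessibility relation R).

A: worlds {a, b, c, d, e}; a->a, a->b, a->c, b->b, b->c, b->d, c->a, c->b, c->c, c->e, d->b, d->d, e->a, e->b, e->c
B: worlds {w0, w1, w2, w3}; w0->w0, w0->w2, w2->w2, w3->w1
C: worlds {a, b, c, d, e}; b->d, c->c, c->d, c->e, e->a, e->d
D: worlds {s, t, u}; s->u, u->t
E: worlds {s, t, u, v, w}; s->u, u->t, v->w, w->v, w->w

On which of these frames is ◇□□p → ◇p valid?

Frame correspondent (Sahlqvist): ∀x ∀y (xRy → ∃w (yR²w ∧ xRw)) — i.e. a generalized confluence (Geach) condition.
A: condition met.
B: fails — w3Rw1 but no w with w1R²w and w3Rw.
C: fails — bRd but no w with dR²w and bRw.
D: fails — sRu but no w with uR²w and sRw.
E: fails — sRu but no w* with uR²w* and sRw*.
Valid on: A.

A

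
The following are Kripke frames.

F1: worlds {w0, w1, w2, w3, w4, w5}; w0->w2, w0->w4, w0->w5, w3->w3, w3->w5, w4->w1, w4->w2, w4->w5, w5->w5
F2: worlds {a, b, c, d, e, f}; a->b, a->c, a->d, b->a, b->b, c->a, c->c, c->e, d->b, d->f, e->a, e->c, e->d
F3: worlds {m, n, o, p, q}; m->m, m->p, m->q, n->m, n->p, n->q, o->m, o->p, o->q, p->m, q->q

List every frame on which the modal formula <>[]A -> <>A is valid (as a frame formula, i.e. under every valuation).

F3

Frame correspondent (Sahlqvist): forall x forall y (xRy -> exists w (yRw & xRw)) — i.e. a generalized confluence (Geach) condition.
F1: fails — w0Rw2 but no w with w2Rw and w0Rw.
F2: fails — dRf but no w with fRw and dRw.
F3: condition met.
Valid on: F3.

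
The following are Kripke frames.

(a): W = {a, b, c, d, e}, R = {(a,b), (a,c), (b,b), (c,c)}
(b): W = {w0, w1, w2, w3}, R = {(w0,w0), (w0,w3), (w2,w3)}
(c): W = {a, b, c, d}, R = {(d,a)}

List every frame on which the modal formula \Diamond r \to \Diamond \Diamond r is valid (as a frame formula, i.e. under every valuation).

(a)

This is the axiom for a generalized confluence (Geach) condition; its first-order frame correspondent is \forall x \forall y (xRy \to \exists w (y = w \wedge x R^2 w)).
(a): ✓.
(b): fails — w2Rw3 but no w with w3=w and w2R²w.
(c): fails — dRa but no w with a=w and dR²w.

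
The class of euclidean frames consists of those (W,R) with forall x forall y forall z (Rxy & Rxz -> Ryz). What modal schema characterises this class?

A defining formula is ◇p → □◇p (the 5 axiom).
Suppose ◇p→□◇p is valid. Take Rxy, Rxz and set V(p)={y}. Then ◇p at x, so □◇p at x, so ◇p at z, so some w with Rzw has p; w=y, i.e. Rzy. By symmetry of the argument, Ryz.

◇p → □◇p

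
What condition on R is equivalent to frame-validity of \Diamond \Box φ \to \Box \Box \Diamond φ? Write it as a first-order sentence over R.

\forall x \forall y \forall z ((xRy \wedge x R^2 z) \to \exists w (yRw \wedge zRw))

This is a Sahlqvist (Geach-type) schema ◇^1□^1φ → □^2◇^1φ.
Minimal-valuation argument: fix x; take any y with xR^1y and any z with xR^2z. Set V(φ) to the set of worlds R-reachable from y in exactly 1 step. Then □^1φ holds at y, so the antecedent holds at x; validity forces ◇^1φ at z, giving a w with zR^1w and yR^1w.
First-order correspondent: \forall x \forall y \forall z ((xRy \wedge x R^2 z) \to \exists w (yRw \wedge zRw)).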